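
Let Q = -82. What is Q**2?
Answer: 6724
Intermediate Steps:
Q**2 = (-82)**2 = 6724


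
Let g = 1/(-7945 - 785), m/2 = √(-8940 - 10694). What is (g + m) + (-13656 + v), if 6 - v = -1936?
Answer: -102263221/8730 + 2*I*√19634 ≈ -11714.0 + 280.24*I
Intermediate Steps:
v = 1942 (v = 6 - 1*(-1936) = 6 + 1936 = 1942)
m = 2*I*√19634 (m = 2*√(-8940 - 10694) = 2*√(-19634) = 2*(I*√19634) = 2*I*√19634 ≈ 280.24*I)
g = -1/8730 (g = 1/(-8730) = -1/8730 ≈ -0.00011455)
(g + m) + (-13656 + v) = (-1/8730 + 2*I*√19634) + (-13656 + 1942) = (-1/8730 + 2*I*√19634) - 11714 = -102263221/8730 + 2*I*√19634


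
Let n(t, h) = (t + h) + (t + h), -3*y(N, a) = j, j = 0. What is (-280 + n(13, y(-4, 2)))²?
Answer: 64516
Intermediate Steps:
y(N, a) = 0 (y(N, a) = -⅓*0 = 0)
n(t, h) = 2*h + 2*t (n(t, h) = (h + t) + (h + t) = 2*h + 2*t)
(-280 + n(13, y(-4, 2)))² = (-280 + (2*0 + 2*13))² = (-280 + (0 + 26))² = (-280 + 26)² = (-254)² = 64516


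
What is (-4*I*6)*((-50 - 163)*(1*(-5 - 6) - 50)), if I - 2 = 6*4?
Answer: -8107632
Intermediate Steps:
I = 26 (I = 2 + 6*4 = 2 + 24 = 26)
(-4*I*6)*((-50 - 163)*(1*(-5 - 6) - 50)) = (-4*26*6)*((-50 - 163)*(1*(-5 - 6) - 50)) = (-104*6)*(-213*(1*(-11) - 50)) = -(-132912)*(-11 - 50) = -(-132912)*(-61) = -624*12993 = -8107632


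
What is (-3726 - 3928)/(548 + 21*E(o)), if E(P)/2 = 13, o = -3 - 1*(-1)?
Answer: -3827/547 ≈ -6.9963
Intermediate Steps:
o = -2 (o = -3 + 1 = -2)
E(P) = 26 (E(P) = 2*13 = 26)
(-3726 - 3928)/(548 + 21*E(o)) = (-3726 - 3928)/(548 + 21*26) = -7654/(548 + 546) = -7654/1094 = -7654*1/1094 = -3827/547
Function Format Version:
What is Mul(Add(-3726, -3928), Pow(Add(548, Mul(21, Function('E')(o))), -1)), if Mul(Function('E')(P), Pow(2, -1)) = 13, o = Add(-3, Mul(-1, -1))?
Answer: Rational(-3827, 547) ≈ -6.9963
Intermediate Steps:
o = -2 (o = Add(-3, 1) = -2)
Function('E')(P) = 26 (Function('E')(P) = Mul(2, 13) = 26)
Mul(Add(-3726, -3928), Pow(Add(548, Mul(21, Function('E')(o))), -1)) = Mul(Add(-3726, -3928), Pow(Add(548, Mul(21, 26)), -1)) = Mul(-7654, Pow(Add(548, 546), -1)) = Mul(-7654, Pow(1094, -1)) = Mul(-7654, Rational(1, 1094)) = Rational(-3827, 547)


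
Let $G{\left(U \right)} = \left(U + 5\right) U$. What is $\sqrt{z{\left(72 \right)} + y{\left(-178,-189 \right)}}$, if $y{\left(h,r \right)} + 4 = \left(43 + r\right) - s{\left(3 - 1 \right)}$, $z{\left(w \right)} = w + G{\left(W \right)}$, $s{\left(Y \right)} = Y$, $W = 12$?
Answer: $2 \sqrt{31} \approx 11.136$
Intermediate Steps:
$G{\left(U \right)} = U \left(5 + U\right)$ ($G{\left(U \right)} = \left(5 + U\right) U = U \left(5 + U\right)$)
$z{\left(w \right)} = 204 + w$ ($z{\left(w \right)} = w + 12 \left(5 + 12\right) = w + 12 \cdot 17 = w + 204 = 204 + w$)
$y{\left(h,r \right)} = 37 + r$ ($y{\left(h,r \right)} = -4 + \left(\left(43 + r\right) - \left(3 - 1\right)\right) = -4 + \left(\left(43 + r\right) - 2\right) = -4 + \left(41 + r\right) = 37 + r$)
$\sqrt{z{\left(72 \right)} + y{\left(-178,-189 \right)}} = \sqrt{\left(204 + 72\right) + \left(37 - 189\right)} = \sqrt{276 - 152} = \sqrt{124} = 2 \sqrt{31}$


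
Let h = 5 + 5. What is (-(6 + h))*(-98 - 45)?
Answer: 2288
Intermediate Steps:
h = 10
(-(6 + h))*(-98 - 45) = (-(6 + 10))*(-98 - 45) = -1*16*(-143) = -16*(-143) = 2288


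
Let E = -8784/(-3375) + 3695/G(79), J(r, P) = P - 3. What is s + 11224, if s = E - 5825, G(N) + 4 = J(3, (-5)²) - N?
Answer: 122176036/22875 ≈ 5341.0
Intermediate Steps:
J(r, P) = -3 + P
G(N) = 18 - N (G(N) = -4 + ((-3 + (-5)²) - N) = -4 + ((-3 + 25) - N) = -4 + (22 - N) = 18 - N)
E = -1326089/22875 (E = -8784/(-3375) + 3695/(18 - 1*79) = -8784*(-1/3375) + 3695/(18 - 79) = 976/375 + 3695/(-61) = 976/375 + 3695*(-1/61) = 976/375 - 3695/61 = -1326089/22875 ≈ -57.971)
s = -134572964/22875 (s = -1326089/22875 - 5825 = -134572964/22875 ≈ -5883.0)
s + 11224 = -134572964/22875 + 11224 = 122176036/22875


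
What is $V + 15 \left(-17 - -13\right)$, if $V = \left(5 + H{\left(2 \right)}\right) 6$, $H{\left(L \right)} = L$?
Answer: $-18$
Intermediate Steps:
$V = 42$ ($V = \left(5 + 2\right) 6 = 7 \cdot 6 = 42$)
$V + 15 \left(-17 - -13\right) = 42 + 15 \left(-17 - -13\right) = 42 + 15 \left(-17 + 13\right) = 42 + 15 \left(-4\right) = 42 - 60 = -18$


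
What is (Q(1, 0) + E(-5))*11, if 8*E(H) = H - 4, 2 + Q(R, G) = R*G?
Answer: -275/8 ≈ -34.375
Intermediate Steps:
Q(R, G) = -2 + G*R (Q(R, G) = -2 + R*G = -2 + G*R)
E(H) = -1/2 + H/8 (E(H) = (H - 4)/8 = (-4 + H)/8 = -1/2 + H/8)
(Q(1, 0) + E(-5))*11 = ((-2 + 0*1) + (-1/2 + (1/8)*(-5)))*11 = ((-2 + 0) + (-1/2 - 5/8))*11 = (-2 - 9/8)*11 = -25/8*11 = -275/8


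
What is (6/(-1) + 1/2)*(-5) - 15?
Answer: 25/2 ≈ 12.500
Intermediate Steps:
(6/(-1) + 1/2)*(-5) - 15 = (6*(-1) + 1*(1/2))*(-5) - 15 = (-6 + 1/2)*(-5) - 15 = -11/2*(-5) - 15 = 55/2 - 15 = 25/2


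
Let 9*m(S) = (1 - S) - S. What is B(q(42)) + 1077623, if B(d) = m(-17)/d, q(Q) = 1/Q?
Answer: 3233359/3 ≈ 1.0778e+6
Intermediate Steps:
m(S) = ⅑ - 2*S/9 (m(S) = ((1 - S) - S)/9 = (1 - 2*S)/9 = ⅑ - 2*S/9)
B(d) = 35/(9*d) (B(d) = (⅑ - 2/9*(-17))/d = (⅑ + 34/9)/d = 35/(9*d))
B(q(42)) + 1077623 = 35/(9*(1/42)) + 1077623 = (35/9)*42 + 1077623 = 490/3 + 1077623 = 3233359/3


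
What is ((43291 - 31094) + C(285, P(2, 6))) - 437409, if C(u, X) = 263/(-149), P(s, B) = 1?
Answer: -63356851/149 ≈ -4.2521e+5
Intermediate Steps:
C(u, X) = -263/149 (C(u, X) = 263*(-1/149) = -263/149)
((43291 - 31094) + C(285, P(2, 6))) - 437409 = ((43291 - 31094) - 263/149) - 437409 = (12197 - 263/149) - 437409 = 1817090/149 - 437409 = -63356851/149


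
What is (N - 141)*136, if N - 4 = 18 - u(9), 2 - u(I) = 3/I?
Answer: -49232/3 ≈ -16411.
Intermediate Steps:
u(I) = 2 - 3/I
N = 61/3 (N = 4 + (18 - (2 - 3/9)) = 4 + (18 - (2 - 3*1/9)) = 4 + (18 - (2 - 1/3)) = 4 + (18 - 1*5/3) = 4 + (18 - 5/3) = 4 + 49/3 = 61/3 ≈ 20.333)
(N - 141)*136 = (61/3 - 141)*136 = -362/3*136 = -49232/3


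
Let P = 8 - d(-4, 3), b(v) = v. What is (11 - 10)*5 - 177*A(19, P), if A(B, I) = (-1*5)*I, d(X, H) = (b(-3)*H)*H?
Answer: 30980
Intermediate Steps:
d(X, H) = -3*H² (d(X, H) = (-3*H)*H = -3*H²)
P = 35 (P = 8 - (-3)*3² = 8 - (-3)*9 = 8 - 1*(-27) = 8 + 27 = 35)
A(B, I) = -5*I
(11 - 10)*5 - 177*A(19, P) = (11 - 10)*5 - (-885)*35 = 1*5 - 177*(-175) = 5 + 30975 = 30980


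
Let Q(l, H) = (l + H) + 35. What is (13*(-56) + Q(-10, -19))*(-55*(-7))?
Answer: -277970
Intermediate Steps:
Q(l, H) = 35 + H + l (Q(l, H) = (H + l) + 35 = 35 + H + l)
(13*(-56) + Q(-10, -19))*(-55*(-7)) = (13*(-56) + (35 - 19 - 10))*(-55*(-7)) = (-728 + 6)*385 = -722*385 = -277970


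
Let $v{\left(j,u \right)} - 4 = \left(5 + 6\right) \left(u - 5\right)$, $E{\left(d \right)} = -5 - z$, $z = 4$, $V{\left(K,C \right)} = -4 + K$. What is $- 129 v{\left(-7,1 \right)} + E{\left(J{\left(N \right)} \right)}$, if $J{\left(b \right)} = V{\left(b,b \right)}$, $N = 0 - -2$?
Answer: $5151$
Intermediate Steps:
$N = 2$ ($N = 0 + 2 = 2$)
$J{\left(b \right)} = -4 + b$
$E{\left(d \right)} = -9$ ($E{\left(d \right)} = -5 - 4 = -9$)
$v{\left(j,u \right)} = -51 + 11 u$ ($v{\left(j,u \right)} = 4 + \left(5 + 6\right) \left(u - 5\right) = 4 + 11 \left(-5 + u\right) = 4 + \left(-55 + 11 u\right) = -51 + 11 u$)
$- 129 v{\left(-7,1 \right)} + E{\left(J{\left(N \right)} \right)} = - 129 \left(-51 + 11 \cdot 1\right) - 9 = - 129 \left(-51 + 11\right) - 9 = \left(-129\right) \left(-40\right) - 9 = 5160 - 9 = 5151$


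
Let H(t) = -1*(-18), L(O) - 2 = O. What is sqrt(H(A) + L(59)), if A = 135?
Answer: sqrt(79) ≈ 8.8882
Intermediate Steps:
L(O) = 2 + O
H(t) = 18
sqrt(H(A) + L(59)) = sqrt(18 + (2 + 59)) = sqrt(18 + 61) = sqrt(79)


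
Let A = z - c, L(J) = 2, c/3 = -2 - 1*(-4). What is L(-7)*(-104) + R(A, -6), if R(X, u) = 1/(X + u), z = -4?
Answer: -3329/16 ≈ -208.06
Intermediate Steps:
c = 6 (c = 3*(-2 - 1*(-4)) = 3*(-2 + 4) = 3*2 = 6)
A = -10 (A = -4 - 1*6 = -4 - 6 = -10)
L(-7)*(-104) + R(A, -6) = 2*(-104) + 1/(-10 - 6) = -208 + 1/(-16) = -208 - 1/16 = -3329/16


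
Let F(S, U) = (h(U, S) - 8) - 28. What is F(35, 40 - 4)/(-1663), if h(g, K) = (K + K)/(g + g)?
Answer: 1261/59868 ≈ 0.021063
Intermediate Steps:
h(g, K) = K/g (h(g, K) = (2*K)/((2*g)) = (2*K)*(1/(2*g)) = K/g)
F(S, U) = -36 + S/U (F(S, U) = (S/U - 8) - 28 = (-8 + S/U) - 28 = -36 + S/U)
F(35, 40 - 4)/(-1663) = (-36 + 35/(40 - 4))/(-1663) = (-36 + 35/36)*(-1/1663) = -1261/36*(-1/1663) = 1261/59868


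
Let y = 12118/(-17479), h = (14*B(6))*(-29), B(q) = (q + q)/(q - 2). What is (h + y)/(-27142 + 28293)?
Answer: -21301540/20118329 ≈ -1.0588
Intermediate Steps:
B(q) = 2*q/(-2 + q) (B(q) = (2*q)/(-2 + q) = 2*q/(-2 + q))
h = -1218 (h = (14*(2*6/(-2 + 6)))*(-29) = (14*(2*6/4))*(-29) = (14*(2*6*(¼)))*(-29) = (14*3)*(-29) = 42*(-29) = -1218)
y = -12118/17479 (y = 12118*(-1/17479) = -12118/17479 ≈ -0.69329)
(h + y)/(-27142 + 28293) = (-1218 - 12118/17479)/(-27142 + 28293) = -21301540/17479/1151 = -21301540/17479*1/1151 = -21301540/20118329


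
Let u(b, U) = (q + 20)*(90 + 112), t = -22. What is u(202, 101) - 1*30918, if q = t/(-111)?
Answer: -2979014/111 ≈ -26838.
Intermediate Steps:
q = 22/111 (q = -22/(-111) = -22*(-1/111) = 22/111 ≈ 0.19820)
u(b, U) = 452884/111 (u(b, U) = (22/111 + 20)*(90 + 112) = (2242/111)*202 = 452884/111)
u(202, 101) - 1*30918 = 452884/111 - 1*30918 = 452884/111 - 30918 = -2979014/111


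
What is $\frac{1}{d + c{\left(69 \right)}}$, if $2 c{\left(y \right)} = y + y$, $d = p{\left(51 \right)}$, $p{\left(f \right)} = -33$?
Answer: $\frac{1}{36} \approx 0.027778$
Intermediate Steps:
$d = -33$
$c{\left(y \right)} = y$ ($c{\left(y \right)} = \frac{y + y}{2} = \frac{2 y}{2} = y$)
$\frac{1}{d + c{\left(69 \right)}} = \frac{1}{-33 + 69} = \frac{1}{36}$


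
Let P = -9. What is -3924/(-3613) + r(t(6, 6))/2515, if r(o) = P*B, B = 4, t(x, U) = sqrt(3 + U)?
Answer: 9738792/9086695 ≈ 1.0718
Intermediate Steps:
r(o) = -36 (r(o) = -9*4 = -36)
-3924/(-3613) + r(t(6, 6))/2515 = -3924/(-3613) - 36/2515 = -3924*(-1/3613) - 36*1/2515 = 3924/3613 - 36/2515 = 9738792/9086695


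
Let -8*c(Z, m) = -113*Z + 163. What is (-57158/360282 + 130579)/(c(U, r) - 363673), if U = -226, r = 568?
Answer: -37636164896/105745829397 ≈ -0.35591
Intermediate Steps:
c(Z, m) = -163/8 + 113*Z/8 (c(Z, m) = -(-113*Z + 163)/8 = -(163 - 113*Z)/8 = -163/8 + 113*Z/8)
(-57158/360282 + 130579)/(c(U, r) - 363673) = (-57158/360282 + 130579)/((-163/8 + (113/8)*(-226)) - 363673) = (-57158*1/360282 + 130579)/((-163/8 - 12769/4) - 363673) = (-28579/180141 + 130579)/(-25701/8 - 363673) = 23522603060/(180141*(-2935085/8)) = (23522603060/180141)*(-8/2935085) = -37636164896/105745829397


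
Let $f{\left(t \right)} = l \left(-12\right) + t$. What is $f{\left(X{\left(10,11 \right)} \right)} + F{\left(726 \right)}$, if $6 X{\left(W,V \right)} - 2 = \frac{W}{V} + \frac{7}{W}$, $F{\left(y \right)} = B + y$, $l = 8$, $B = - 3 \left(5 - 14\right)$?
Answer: $\frac{434017}{660} \approx 657.6$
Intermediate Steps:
$B = 27$ ($B = \left(-3\right) \left(-9\right) = 27$)
$F{\left(y \right)} = 27 + y$
$X{\left(W,V \right)} = \frac{1}{3} + \frac{7}{6 W} + \frac{W}{6 V}$ ($X{\left(W,V \right)} = \frac{1}{3} + \frac{\frac{W}{V} + \frac{7}{W}}{6} = \frac{1}{3} + \frac{\frac{7}{W} + \frac{W}{V}}{6} = \frac{1}{3} + \left(\frac{7}{6 W} + \frac{W}{6 V}\right) = \frac{1}{3} + \frac{7}{6 W} + \frac{W}{6 V}$)
$f{\left(t \right)} = -96 + t$ ($f{\left(t \right)} = 8 \left(-12\right) + t = -96 + t$)
$f{\left(X{\left(10,11 \right)} \right)} + F{\left(726 \right)} = \left(-96 + \left(\frac{1}{3} + \frac{7}{6 \cdot 10} + \frac{1}{6} \cdot 10 \cdot \frac{1}{11}\right)\right) + \left(27 + 726\right) = \left(-96 + \left(\frac{1}{3} + \frac{7}{6} \cdot \frac{1}{10} + \frac{1}{6} \cdot 10 \cdot \frac{1}{11}\right)\right) + 753 = \left(-96 + \left(\frac{1}{3} + \frac{7}{60} + \frac{5}{33}\right)\right) + 753 = \left(-96 + \frac{397}{660}\right) + 753 = - \frac{62963}{660} + 753 = \frac{434017}{660}$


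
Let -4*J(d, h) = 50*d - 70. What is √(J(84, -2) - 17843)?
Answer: I*√75502/2 ≈ 137.39*I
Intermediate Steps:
J(d, h) = 35/2 - 25*d/2 (J(d, h) = -(50*d - 70)/4 = -(-70 + 50*d)/4 = 35/2 - 25*d/2)
√(J(84, -2) - 17843) = √((35/2 - 25/2*84) - 17843) = √((35/2 - 1050) - 17843) = √(-2065/2 - 17843) = √(-37751/2) = I*√75502/2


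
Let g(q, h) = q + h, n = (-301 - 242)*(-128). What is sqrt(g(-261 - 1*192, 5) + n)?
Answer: 8*sqrt(1079) ≈ 262.79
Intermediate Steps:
n = 69504 (n = -543*(-128) = 69504)
g(q, h) = h + q
sqrt(g(-261 - 1*192, 5) + n) = sqrt((5 + (-261 - 1*192)) + 69504) = sqrt((5 + (-261 - 192)) + 69504) = sqrt((5 - 453) + 69504) = sqrt(-448 + 69504) = sqrt(69056) = 8*sqrt(1079)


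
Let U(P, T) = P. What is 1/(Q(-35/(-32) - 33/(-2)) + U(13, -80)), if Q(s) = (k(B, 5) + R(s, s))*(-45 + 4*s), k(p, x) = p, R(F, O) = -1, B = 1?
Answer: 1/13 ≈ 0.076923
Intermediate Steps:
Q(s) = 0 (Q(s) = (1 - 1)*(-45 + 4*s) = 0*(-45 + 4*s) = 0)
1/(Q(-35/(-32) - 33/(-2)) + U(13, -80)) = 1/(0 + 13) = 1/13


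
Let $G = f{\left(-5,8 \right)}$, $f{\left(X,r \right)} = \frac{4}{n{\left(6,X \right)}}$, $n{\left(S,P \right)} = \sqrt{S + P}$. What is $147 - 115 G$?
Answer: $-313$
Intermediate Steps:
$n{\left(S,P \right)} = \sqrt{P + S}$
$f{\left(X,r \right)} = \frac{4}{\sqrt{6 + X}}$ ($f{\left(X,r \right)} = \frac{4}{\sqrt{X + 6}} = \frac{4}{\sqrt{6 + X}}$)
$G = 4$ ($G = \frac{4}{\sqrt{6 - 5}} = 4 \frac{1}{\sqrt{1}} = 4 \cdot 1 = 4$)
$147 - 115 G = 147 - 460 = -313$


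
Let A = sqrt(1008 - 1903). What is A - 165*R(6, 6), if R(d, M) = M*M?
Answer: -5940 + I*sqrt(895) ≈ -5940.0 + 29.917*I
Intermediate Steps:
R(d, M) = M**2
A = I*sqrt(895) (A = sqrt(-895) = I*sqrt(895) ≈ 29.917*I)
A - 165*R(6, 6) = I*sqrt(895) - 165*6**2 = I*sqrt(895) - 165*36 = I*sqrt(895) - 5940 = -5940 + I*sqrt(895)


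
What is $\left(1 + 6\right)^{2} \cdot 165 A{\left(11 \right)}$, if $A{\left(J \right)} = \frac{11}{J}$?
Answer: $8085$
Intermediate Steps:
$\left(1 + 6\right)^{2} \cdot 165 A{\left(11 \right)} = \left(1 + 6\right)^{2} \cdot 165 \cdot \frac{11}{11} = 7^{2} \cdot 165 \cdot 11 \cdot \frac{1}{11} = 49 \cdot 165 \cdot 1 = 8085 \cdot 1 = 8085$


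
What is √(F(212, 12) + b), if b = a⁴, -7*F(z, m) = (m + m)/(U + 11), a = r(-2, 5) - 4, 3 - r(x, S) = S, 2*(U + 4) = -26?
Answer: 2*√15883/7 ≈ 36.008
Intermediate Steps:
U = -17 (U = -4 + (½)*(-26) = -4 - 13 = -17)
r(x, S) = 3 - S
a = -6 (a = (3 - 1*5) - 4 = (3 - 5) - 4 = -2 - 4 = -6)
F(z, m) = m/21 (F(z, m) = -(m + m)/(7*(-17 + 11)) = -2*m/(7*(-6)) = -2*m*(-1)/(7*6) = -(-1)*m/21 = m/21)
b = 1296 (b = (-6)⁴ = 1296)
√(F(212, 12) + b) = √((1/21)*12 + 1296) = √(4/7 + 1296) = √(9076/7) = 2*√15883/7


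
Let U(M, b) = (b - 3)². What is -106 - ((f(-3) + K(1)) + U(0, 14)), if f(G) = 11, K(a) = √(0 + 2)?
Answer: -238 - √2 ≈ -239.41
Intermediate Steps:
U(M, b) = (-3 + b)²
K(a) = √2
-106 - ((f(-3) + K(1)) + U(0, 14)) = -106 - ((11 + √2) + (-3 + 14)²) = -106 - ((11 + √2) + 11²) = -106 - ((11 + √2) + 121) = -106 - (132 + √2) = -106 + (-132 - √2) = -238 - √2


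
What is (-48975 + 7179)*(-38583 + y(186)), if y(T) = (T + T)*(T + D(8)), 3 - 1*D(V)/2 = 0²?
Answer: -1372622436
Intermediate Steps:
D(V) = 6 (D(V) = 6 - 2*0² = 6 - 2*0 = 6 + 0 = 6)
y(T) = 2*T*(6 + T) (y(T) = (T + T)*(T + 6) = (2*T)*(6 + T) = 2*T*(6 + T))
(-48975 + 7179)*(-38583 + y(186)) = (-48975 + 7179)*(-38583 + 2*186*(6 + 186)) = -41796*(-38583 + 2*186*192) = -41796*(-38583 + 71424) = -41796*32841 = -1372622436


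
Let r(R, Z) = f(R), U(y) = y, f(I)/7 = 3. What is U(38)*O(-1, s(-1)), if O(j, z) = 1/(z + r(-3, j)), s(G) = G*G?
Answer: 19/11 ≈ 1.7273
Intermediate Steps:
f(I) = 21 (f(I) = 7*3 = 21)
r(R, Z) = 21
s(G) = G²
O(j, z) = 1/(21 + z) (O(j, z) = 1/(z + 21) = 1/(21 + z))
U(38)*O(-1, s(-1)) = 38/(21 + (-1)²) = 38/(21 + 1) = 38/22 = 38*(1/22) = 19/11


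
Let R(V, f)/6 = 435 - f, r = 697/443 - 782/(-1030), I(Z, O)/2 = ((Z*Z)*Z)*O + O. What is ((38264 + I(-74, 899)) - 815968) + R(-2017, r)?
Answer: -166401220213968/228145 ≈ -7.2937e+8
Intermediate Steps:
I(Z, O) = 2*O + 2*O*Z³ (I(Z, O) = 2*(((Z*Z)*Z)*O + O) = 2*((Z²*Z)*O + O) = 2*(Z³*O + O) = 2*(O*Z³ + O) = 2*(O + O*Z³) = 2*O + 2*O*Z³)
r = 532168/228145 (r = 697*(1/443) - 782*(-1/1030) = 697/443 + 391/515 = 532168/228145 ≈ 2.3326)
R(V, f) = 2610 - 6*f (R(V, f) = 6*(435 - f) = 2610 - 6*f)
((38264 + I(-74, 899)) - 815968) + R(-2017, r) = ((38264 + 2*899*(1 + (-74)³)) - 815968) + (2610 - 6*532168/228145) = ((38264 + 2*899*(1 - 405224)) - 815968) + (2610 - 3193008/228145) = ((38264 + 2*899*(-405223)) - 815968) + 592265442/228145 = ((38264 - 728590954) - 815968) + 592265442/228145 = (-728552690 - 815968) + 592265442/228145 = -729368658 + 592265442/228145 = -166401220213968/228145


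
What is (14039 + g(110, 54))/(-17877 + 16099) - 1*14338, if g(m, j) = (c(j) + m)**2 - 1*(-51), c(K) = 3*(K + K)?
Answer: -12847705/889 ≈ -14452.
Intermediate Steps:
c(K) = 6*K (c(K) = 3*(2*K) = 6*K)
g(m, j) = 51 + (m + 6*j)**2 (g(m, j) = (6*j + m)**2 - 1*(-51) = (m + 6*j)**2 + 51 = 51 + (m + 6*j)**2)
(14039 + g(110, 54))/(-17877 + 16099) - 1*14338 = (14039 + (51 + (110 + 6*54)**2))/(-17877 + 16099) - 1*14338 = (14039 + (51 + (110 + 324)**2))/(-1778) - 14338 = (14039 + (51 + 434**2))*(-1/1778) - 14338 = (14039 + (51 + 188356))*(-1/1778) - 14338 = (14039 + 188407)*(-1/1778) - 14338 = 202446*(-1/1778) - 14338 = -101223/889 - 14338 = -12847705/889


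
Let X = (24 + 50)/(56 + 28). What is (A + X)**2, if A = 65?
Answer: 7656289/1764 ≈ 4340.3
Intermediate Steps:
X = 37/42 (X = 74/84 = 74*(1/84) = 37/42 ≈ 0.88095)
(A + X)**2 = (65 + 37/42)**2 = (2767/42)**2 = 7656289/1764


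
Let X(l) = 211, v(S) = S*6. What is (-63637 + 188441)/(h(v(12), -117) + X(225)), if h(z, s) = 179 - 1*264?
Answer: 62402/63 ≈ 990.51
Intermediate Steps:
v(S) = 6*S
h(z, s) = -85 (h(z, s) = 179 - 264 = -85)
(-63637 + 188441)/(h(v(12), -117) + X(225)) = (-63637 + 188441)/(-85 + 211) = 124804/126 = 124804*(1/126) = 62402/63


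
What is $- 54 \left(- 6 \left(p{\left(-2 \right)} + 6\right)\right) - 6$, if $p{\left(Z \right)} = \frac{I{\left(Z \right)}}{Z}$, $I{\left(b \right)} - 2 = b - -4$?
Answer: $1290$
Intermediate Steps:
$I{\left(b \right)} = 6 + b$ ($I{\left(b \right)} = 2 + \left(b - -4\right) = 2 + \left(b + 4\right) = 2 + \left(4 + b\right) = 6 + b$)
$p{\left(Z \right)} = \frac{6 + Z}{Z}$
$- 54 \left(- 6 \left(p{\left(-2 \right)} + 6\right)\right) - 6 = - 54 \left(- 6 \left(\frac{6 - 2}{-2} + 6\right)\right) - 6 = - 54 \left(- 6 \left(\left(- \frac{1}{2}\right) 4 + 6\right)\right) - 6 = - 54 \left(- 6 \left(-2 + 6\right)\right) - 6 = - 54 \left(\left(-6\right) 4\right) - 6 = \left(-54\right) \left(-24\right) - 6 = 1296 - 6 = 1290$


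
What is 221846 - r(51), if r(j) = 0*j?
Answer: 221846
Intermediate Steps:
r(j) = 0
221846 - r(51) = 221846 - 1*0 = 221846 + 0 = 221846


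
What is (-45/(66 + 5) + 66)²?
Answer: 21538881/5041 ≈ 4272.7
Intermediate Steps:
(-45/(66 + 5) + 66)² = (-45/71 + 66)² = (4641/71)² = 21538881/5041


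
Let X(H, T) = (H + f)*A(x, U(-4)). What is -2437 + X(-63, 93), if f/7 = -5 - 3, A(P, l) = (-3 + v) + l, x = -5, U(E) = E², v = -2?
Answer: -3746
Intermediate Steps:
A(P, l) = -5 + l (A(P, l) = (-3 - 2) + l = -5 + l)
f = -56 (f = 7*(-5 - 3) = 7*(-8) = -56)
X(H, T) = -616 + 11*H (X(H, T) = (H - 56)*(-5 + (-4)²) = (-56 + H)*(-5 + 16) = (-56 + H)*11 = -616 + 11*H)
-2437 + X(-63, 93) = -2437 + (-616 + 11*(-63)) = -2437 + (-616 - 693) = -2437 - 1309 = -3746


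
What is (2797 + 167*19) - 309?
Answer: 5661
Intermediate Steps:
(2797 + 167*19) - 309 = (2797 + 3173) - 309 = 5970 - 309 = 5661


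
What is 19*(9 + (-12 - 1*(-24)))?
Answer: 399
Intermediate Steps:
19*(9 + (-12 - 1*(-24))) = 19*(9 + (-12 + 24)) = 19*(9 + 12) = 19*21 = 399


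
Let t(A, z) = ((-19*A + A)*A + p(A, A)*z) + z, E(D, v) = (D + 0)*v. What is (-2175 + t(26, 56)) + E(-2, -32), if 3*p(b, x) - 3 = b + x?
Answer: -39589/3 ≈ -13196.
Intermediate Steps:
p(b, x) = 1 + b/3 + x/3 (p(b, x) = 1 + (b + x)/3 = 1 + (b/3 + x/3) = 1 + b/3 + x/3)
E(D, v) = D*v
t(A, z) = z - 18*A² + z*(1 + 2*A/3) (t(A, z) = ((-19*A + A)*A + (1 + A/3 + A/3)*z) + z = ((-18*A)*A + (1 + 2*A/3)*z) + z = (-18*A² + z*(1 + 2*A/3)) + z = z - 18*A² + z*(1 + 2*A/3))
(-2175 + t(26, 56)) + E(-2, -32) = (-2175 + (-18*26² + 2*56 + (⅔)*26*56)) - 2*(-32) = (-2175 + (-18*676 + 112 + 2912/3)) + 64 = (-2175 + (-12168 + 112 + 2912/3)) + 64 = (-2175 - 33256/3) + 64 = -39781/3 + 64 = -39589/3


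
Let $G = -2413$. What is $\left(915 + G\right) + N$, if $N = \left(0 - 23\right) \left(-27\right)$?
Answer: $-877$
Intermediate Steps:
$N = 621$ ($N = \left(-23\right) \left(-27\right) = 621$)
$\left(915 + G\right) + N = \left(915 - 2413\right) + 621 = -1498 + 621 = -877$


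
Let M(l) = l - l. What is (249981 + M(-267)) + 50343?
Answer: 300324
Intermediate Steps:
M(l) = 0
(249981 + M(-267)) + 50343 = (249981 + 0) + 50343 = 249981 + 50343 = 300324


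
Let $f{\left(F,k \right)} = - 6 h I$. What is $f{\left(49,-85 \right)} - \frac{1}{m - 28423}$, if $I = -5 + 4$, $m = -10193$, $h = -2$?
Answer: $- \frac{463391}{38616} \approx -12.0$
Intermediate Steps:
$I = -1$
$f{\left(F,k \right)} = -12$ ($f{\left(F,k \right)} = \left(-6\right) \left(-2\right) \left(-1\right) = 12 \left(-1\right) = -12$)
$f{\left(49,-85 \right)} - \frac{1}{m - 28423} = -12 - \frac{1}{-10193 - 28423} = -12 - \frac{1}{-38616} = -12 - - \frac{1}{38616} = -12 + \frac{1}{38616} = - \frac{463391}{38616}$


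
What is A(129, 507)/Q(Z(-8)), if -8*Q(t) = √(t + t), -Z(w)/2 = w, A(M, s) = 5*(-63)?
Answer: 315*√2 ≈ 445.48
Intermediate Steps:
A(M, s) = -315
Z(w) = -2*w
Q(t) = -√2*√t/8 (Q(t) = -√(t + t)/8 = -√2*√t/8)
A(129, 507)/Q(Z(-8)) = -315*(-√2) = -(-315)*√2 = 315*√2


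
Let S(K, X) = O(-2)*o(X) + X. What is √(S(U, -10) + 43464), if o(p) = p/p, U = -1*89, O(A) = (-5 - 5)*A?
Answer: √43474 ≈ 208.50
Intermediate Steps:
O(A) = -10*A
U = -89
o(p) = 1
S(K, X) = 20 + X (S(K, X) = -10*(-2)*1 + X = 20*1 + X = 20 + X)
√(S(U, -10) + 43464) = √((20 - 10) + 43464) = √(10 + 43464) = √43474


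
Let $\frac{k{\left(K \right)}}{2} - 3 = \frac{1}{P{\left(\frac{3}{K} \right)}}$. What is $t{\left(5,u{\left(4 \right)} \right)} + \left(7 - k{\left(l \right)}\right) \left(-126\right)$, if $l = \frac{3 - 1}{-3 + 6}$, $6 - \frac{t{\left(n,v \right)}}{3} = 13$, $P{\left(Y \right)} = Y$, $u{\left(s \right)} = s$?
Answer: $-91$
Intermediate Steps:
$t{\left(n,v \right)} = -21$ ($t{\left(n,v \right)} = 18 - 39 = -21$)
$l = \frac{2}{3} \approx 0.66667$
$k{\left(K \right)} = 6 + \frac{2 K}{3}$ ($k{\left(K \right)} = 6 + \frac{2}{3 \frac{1}{K}} = 6 + 2 \frac{K}{3} = 6 + \frac{2 K}{3}$)
$t{\left(5,u{\left(4 \right)} \right)} + \left(7 - k{\left(l \right)}\right) \left(-126\right) = -21 + \left(7 - \left(6 + \frac{2}{3} \cdot \frac{2}{3}\right)\right) \left(-126\right) = -21 + \left(7 - \left(6 + \frac{4}{9}\right)\right) \left(-126\right) = -21 + \left(7 - \frac{58}{9}\right) \left(-126\right) = -21 + \frac{5}{9} \left(-126\right) = -21 - 70 = -91$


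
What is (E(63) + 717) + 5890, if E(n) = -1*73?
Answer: 6534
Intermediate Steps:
E(n) = -73
(E(63) + 717) + 5890 = (-73 + 717) + 5890 = 644 + 5890 = 6534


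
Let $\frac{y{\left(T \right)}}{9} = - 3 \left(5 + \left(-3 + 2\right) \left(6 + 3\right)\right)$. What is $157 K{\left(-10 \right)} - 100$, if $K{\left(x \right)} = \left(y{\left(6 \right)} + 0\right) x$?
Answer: $-169660$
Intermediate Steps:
$y{\left(T \right)} = 108$ ($y{\left(T \right)} = 9 \left(- 3 \left(5 + \left(-3 + 2\right) \left(6 + 3\right)\right)\right) = 9 \left(- 3 \left(5 - 9\right)\right) = 9 \left(\left(-3\right) \left(-4\right)\right) = 9 \cdot 12 = 108$)
$K{\left(x \right)} = 108 x$ ($K{\left(x \right)} = \left(108 + 0\right) x = 108 x$)
$157 K{\left(-10 \right)} - 100 = 157 \cdot 108 \left(-10\right) - 100 = 157 \left(-1080\right) - 100 = -169560 - 100 = -169660$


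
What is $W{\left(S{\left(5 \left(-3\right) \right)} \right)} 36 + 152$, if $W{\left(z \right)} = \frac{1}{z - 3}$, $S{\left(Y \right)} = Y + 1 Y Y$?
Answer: $\frac{3500}{23} \approx 152.17$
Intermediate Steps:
$S{\left(Y \right)} = Y + Y^{2}$ ($S{\left(Y \right)} = Y + Y Y = Y + Y^{2}$)
$W{\left(z \right)} = \frac{1}{-3 + z}$
$W{\left(S{\left(5 \left(-3\right) \right)} \right)} 36 + 152 = \frac{1}{-3 + 5 \left(-3\right) \left(1 + 5 \left(-3\right)\right)} 36 + 152 = \frac{1}{-3 - 15 \left(1 - 15\right)} 36 + 152 = \frac{1}{-3 - -210} \cdot 36 + 152 = \frac{1}{-3 + 210} \cdot 36 + 152 = \frac{1}{207} \cdot 36 + 152 = \frac{4}{23} + 152 = \frac{3500}{23}$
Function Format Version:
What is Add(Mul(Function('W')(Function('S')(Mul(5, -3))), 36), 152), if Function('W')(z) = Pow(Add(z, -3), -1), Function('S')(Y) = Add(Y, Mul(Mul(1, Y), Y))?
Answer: Rational(3500, 23) ≈ 152.17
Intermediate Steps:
Function('S')(Y) = Add(Y, Pow(Y, 2)) (Function('S')(Y) = Add(Y, Mul(Y, Y)) = Add(Y, Pow(Y, 2)))
Function('W')(z) = Pow(Add(-3, z), -1)
Add(Mul(Function('W')(Function('S')(Mul(5, -3))), 36), 152) = Add(Mul(Pow(Add(-3, Mul(Mul(5, -3), Add(1, Mul(5, -3)))), -1), 36), 152) = Add(Mul(Pow(Add(-3, Mul(-15, Add(1, -15))), -1), 36), 152) = Add(Mul(Pow(Add(-3, Mul(-15, -14)), -1), 36), 152) = Add(Mul(Pow(Add(-3, 210), -1), 36), 152) = Add(Mul(Pow(207, -1), 36), 152) = Add(Mul(Rational(1, 207), 36), 152) = Add(Rational(4, 23), 152) = Rational(3500, 23)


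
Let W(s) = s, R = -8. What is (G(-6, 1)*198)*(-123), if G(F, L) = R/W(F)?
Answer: -32472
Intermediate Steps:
G(F, L) = -8/F
(G(-6, 1)*198)*(-123) = (-8/(-6)*198)*(-123) = (-8*(-1/6)*198)*(-123) = ((4/3)*198)*(-123) = 264*(-123) = -32472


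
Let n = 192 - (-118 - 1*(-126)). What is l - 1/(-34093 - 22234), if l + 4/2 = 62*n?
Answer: 642465763/56327 ≈ 11406.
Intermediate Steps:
n = 184 (n = 192 - (-118 + 126) = 192 - 1*8 = 192 - 8 = 184)
l = 11406 (l = -2 + 62*184 = -2 + 11408 = 11406)
l - 1/(-34093 - 22234) = 11406 - 1/(-34093 - 22234) = 11406 - 1/(-56327) = 11406 - 1*(-1/56327) = 11406 + 1/56327 = 642465763/56327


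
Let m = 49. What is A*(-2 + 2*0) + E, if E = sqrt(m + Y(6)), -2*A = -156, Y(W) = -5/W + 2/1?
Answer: -156 + sqrt(1806)/6 ≈ -148.92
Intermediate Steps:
Y(W) = 2 - 5/W (Y(W) = -5/W + 2*1 = -5/W + 2 = 2 - 5/W)
A = 78 (A = -1/2*(-156) = 78)
E = sqrt(1806)/6 (E = sqrt(49 + (2 - 5/6)) = sqrt(49 + 7/6) = sqrt(301/6) = sqrt(1806)/6 ≈ 7.0828)
A*(-2 + 2*0) + E = 78*(-2 + 2*0) + sqrt(1806)/6 = 78*(-2 + 0) + sqrt(1806)/6 = 78*(-2) + sqrt(1806)/6 = -156 + sqrt(1806)/6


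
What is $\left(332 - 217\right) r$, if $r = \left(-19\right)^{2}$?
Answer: $41515$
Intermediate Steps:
$r = 361$
$\left(332 - 217\right) r = \left(332 - 217\right) 361 = 115 \cdot 361 = 41515$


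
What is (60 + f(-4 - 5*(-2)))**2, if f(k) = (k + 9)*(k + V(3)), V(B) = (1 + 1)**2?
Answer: 44100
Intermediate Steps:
V(B) = 4 (V(B) = 2**2 = 4)
f(k) = (4 + k)*(9 + k) (f(k) = (k + 9)*(k + 4) = (9 + k)*(4 + k) = (4 + k)*(9 + k))
(60 + f(-4 - 5*(-2)))**2 = (60 + (36 + (-4 - 5*(-2))**2 + 13*(-4 - 5*(-2))))**2 = (60 + (36 + (-4 + 10)**2 + 13*(-4 + 10)))**2 = (60 + (36 + 6**2 + 13*6))**2 = (60 + (36 + 36 + 78))**2 = (60 + 150)**2 = 210**2 = 44100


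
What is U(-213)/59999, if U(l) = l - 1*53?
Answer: -266/59999 ≈ -0.0044334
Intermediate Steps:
U(l) = -53 + l (U(l) = l - 53 = -53 + l)
U(-213)/59999 = (-53 - 213)/59999 = -266*1/59999 = -266/59999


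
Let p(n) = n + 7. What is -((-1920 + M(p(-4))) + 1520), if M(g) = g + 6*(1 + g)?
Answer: 373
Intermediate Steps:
p(n) = 7 + n
M(g) = 6 + 7*g (M(g) = g + (6 + 6*g) = 6 + 7*g)
-((-1920 + M(p(-4))) + 1520) = -((-1920 + (6 + 7*(7 - 4))) + 1520) = -((-1920 + (6 + 7*3)) + 1520) = -((-1920 + (6 + 21)) + 1520) = -((-1920 + 27) + 1520) = -(-1893 + 1520) = -1*(-373) = 373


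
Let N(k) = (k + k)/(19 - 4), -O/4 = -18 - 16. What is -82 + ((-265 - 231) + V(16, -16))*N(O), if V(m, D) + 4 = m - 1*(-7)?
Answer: -43658/5 ≈ -8731.6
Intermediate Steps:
O = 136 (O = -4*(-18 - 16) = -4*(-34) = 136)
V(m, D) = 3 + m (V(m, D) = -4 + (m - 1*(-7)) = -4 + (m + 7) = -4 + (7 + m) = 3 + m)
N(k) = 2*k/15 (N(k) = (2*k)/15 = (2*k)*(1/15) = 2*k/15)
-82 + ((-265 - 231) + V(16, -16))*N(O) = -82 + ((-265 - 231) + (3 + 16))*((2/15)*136) = -82 + (-496 + 19)*(272/15) = -82 - 477*272/15 = -82 - 43248/5 = -43658/5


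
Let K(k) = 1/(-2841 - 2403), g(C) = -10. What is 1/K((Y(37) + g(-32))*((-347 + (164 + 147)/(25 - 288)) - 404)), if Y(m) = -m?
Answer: -5244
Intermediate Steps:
K(k) = -1/5244 (K(k) = 1/(-5244) = -1/5244)
1/K((Y(37) + g(-32))*((-347 + (164 + 147)/(25 - 288)) - 404)) = 1/(-1/5244) = -5244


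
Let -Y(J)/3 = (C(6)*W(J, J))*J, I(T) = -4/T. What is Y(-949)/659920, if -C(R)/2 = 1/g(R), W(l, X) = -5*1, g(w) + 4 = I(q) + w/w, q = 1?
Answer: -39/6328 ≈ -0.0061631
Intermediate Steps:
g(w) = -7 (g(w) = -4 + (-4/1 + w/w) = -4 + (-4*1 + 1) = -4 + (-4 + 1) = -4 - 3 = -7)
W(l, X) = -5
C(R) = 2/7 (C(R) = -2/(-7) = -2*(-1)/7 = -2*(-⅐) = 2/7)
Y(J) = 30*J/7 (Y(J) = -3*(2/7)*(-5)*J = -(-30)*J/7 = 30*J/7)
Y(-949)/659920 = ((30/7)*(-949))/659920 = -28470/7*1/659920 = -39/6328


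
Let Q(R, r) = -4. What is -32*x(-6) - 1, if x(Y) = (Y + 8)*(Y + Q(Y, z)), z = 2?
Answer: 639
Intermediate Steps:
x(Y) = (-4 + Y)*(8 + Y) (x(Y) = (Y + 8)*(Y - 4) = (8 + Y)*(-4 + Y) = (-4 + Y)*(8 + Y))
-32*x(-6) - 1 = -32*(-32 + (-6)² + 4*(-6)) - 1 = -32*(-32 + 36 - 24) - 1 = -32*(-20) - 1 = 640 - 1 = 639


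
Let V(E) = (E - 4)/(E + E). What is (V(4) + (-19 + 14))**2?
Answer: 25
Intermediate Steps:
V(E) = (-4 + E)/(2*E) (V(E) = (-4 + E)/((2*E)) = (-4 + E)*(1/(2*E)) = (-4 + E)/(2*E))
(V(4) + (-19 + 14))**2 = ((1/2)*(-4 + 4)/4 + (-19 + 14))**2 = ((1/2)*(1/4)*0 - 5)**2 = (0 - 5)**2 = (-5)**2 = 25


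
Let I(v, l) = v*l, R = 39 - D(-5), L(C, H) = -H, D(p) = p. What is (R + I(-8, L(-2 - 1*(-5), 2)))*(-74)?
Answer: -4440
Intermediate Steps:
R = 44 (R = 39 - 1*(-5) = 39 + 5 = 44)
I(v, l) = l*v
(R + I(-8, L(-2 - 1*(-5), 2)))*(-74) = (44 - 1*2*(-8))*(-74) = (44 - 2*(-8))*(-74) = (44 + 16)*(-74) = 60*(-74) = -4440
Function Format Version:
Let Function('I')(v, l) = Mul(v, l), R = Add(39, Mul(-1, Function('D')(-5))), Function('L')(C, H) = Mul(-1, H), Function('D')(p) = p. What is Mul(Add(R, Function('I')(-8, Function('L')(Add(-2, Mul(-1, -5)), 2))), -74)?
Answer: -4440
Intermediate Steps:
R = 44 (R = Add(39, Mul(-1, -5)) = Add(39, 5) = 44)
Function('I')(v, l) = Mul(l, v)
Mul(Add(R, Function('I')(-8, Function('L')(Add(-2, Mul(-1, -5)), 2))), -74) = Mul(Add(44, Mul(Mul(-1, 2), -8)), -74) = Mul(Add(44, Mul(-2, -8)), -74) = Mul(Add(44, 16), -74) = Mul(60, -74) = -4440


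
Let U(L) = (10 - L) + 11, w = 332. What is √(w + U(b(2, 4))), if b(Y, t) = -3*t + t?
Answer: 19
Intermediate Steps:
b(Y, t) = -2*t
U(L) = 21 - L
√(w + U(b(2, 4))) = √(332 + (21 - (-2)*4)) = √(332 + (21 - 1*(-8))) = √(332 + (21 + 8)) = √(332 + 29) = √361 = 19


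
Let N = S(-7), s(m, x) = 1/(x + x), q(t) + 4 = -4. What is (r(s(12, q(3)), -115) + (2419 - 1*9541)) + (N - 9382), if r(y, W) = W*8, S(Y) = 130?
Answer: -17294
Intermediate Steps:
q(t) = -8 (q(t) = -4 - 4 = -8)
s(m, x) = 1/(2*x)
N = 130
r(y, W) = 8*W
(r(s(12, q(3)), -115) + (2419 - 1*9541)) + (N - 9382) = (8*(-115) + (2419 - 1*9541)) + (130 - 9382) = (-920 + (2419 - 9541)) - 9252 = (-920 - 7122) - 9252 = -8042 - 9252 = -17294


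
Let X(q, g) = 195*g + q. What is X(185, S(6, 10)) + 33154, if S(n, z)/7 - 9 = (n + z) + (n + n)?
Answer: 83844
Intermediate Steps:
S(n, z) = 63 + 7*z + 21*n (S(n, z) = 63 + 7*((n + z) + (n + n)) = 63 + 7*((n + z) + 2*n) = 63 + 7*(z + 3*n) = 63 + (7*z + 21*n) = 63 + 7*z + 21*n)
X(q, g) = q + 195*g
X(185, S(6, 10)) + 33154 = (185 + 195*(63 + 7*10 + 21*6)) + 33154 = (185 + 195*(63 + 70 + 126)) + 33154 = (185 + 195*259) + 33154 = (185 + 50505) + 33154 = 50690 + 33154 = 83844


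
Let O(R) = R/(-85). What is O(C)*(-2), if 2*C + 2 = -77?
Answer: -79/85 ≈ -0.92941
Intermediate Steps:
C = -79/2 (C = -1 + (1/2)*(-77) = -1 - 77/2 = -79/2 ≈ -39.500)
O(R) = -R/85 (O(R) = R*(-1/85) = -R/85)
O(C)*(-2) = -1/85*(-79/2)*(-2) = (79/170)*(-2) = -79/85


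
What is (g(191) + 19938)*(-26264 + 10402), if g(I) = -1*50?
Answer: -315463456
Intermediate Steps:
g(I) = -50
(g(191) + 19938)*(-26264 + 10402) = (-50 + 19938)*(-26264 + 10402) = 19888*(-15862) = -315463456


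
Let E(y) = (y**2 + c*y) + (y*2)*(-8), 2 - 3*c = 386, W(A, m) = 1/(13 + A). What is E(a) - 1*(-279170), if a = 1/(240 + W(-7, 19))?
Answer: 579689955782/2076481 ≈ 2.7917e+5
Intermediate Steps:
c = -128 (c = 2/3 - 1/3*386 = 2/3 - 386/3 = -128)
a = 6/1441 (a = 1/(240 + 1/(13 - 7)) = 1/(240 + 1/6) = 1/(1441/6) = 6/1441 ≈ 0.0041638)
E(y) = y**2 - 144*y (E(y) = (y**2 - 128*y) + (y*2)*(-8) = (y**2 - 128*y) + (2*y)*(-8) = (y**2 - 128*y) - 16*y = y**2 - 144*y)
E(a) - 1*(-279170) = 6*(-144 + 6/1441)/1441 - 1*(-279170) = (6/1441)*(-207498/1441) + 279170 = -1244988/2076481 + 279170 = 579689955782/2076481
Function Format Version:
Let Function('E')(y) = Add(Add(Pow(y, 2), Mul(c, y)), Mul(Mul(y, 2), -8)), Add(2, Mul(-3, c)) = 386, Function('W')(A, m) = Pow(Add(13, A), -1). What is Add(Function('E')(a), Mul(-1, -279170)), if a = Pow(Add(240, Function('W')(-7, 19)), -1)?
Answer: Rational(579689955782, 2076481) ≈ 2.7917e+5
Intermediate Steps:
c = -128 (c = Add(Rational(2, 3), Mul(Rational(-1, 3), 386)) = Add(Rational(2, 3), Rational(-386, 3)) = -128)
a = Rational(6, 1441) (a = Pow(Add(240, Pow(Add(13, -7), -1)), -1) = Pow(Add(240, Pow(6, -1)), -1) = Pow(Add(240, Rational(1, 6)), -1) = Pow(Rational(1441, 6), -1) = Rational(6, 1441) ≈ 0.0041638)
Function('E')(y) = Add(Pow(y, 2), Mul(-144, y)) (Function('E')(y) = Add(Add(Pow(y, 2), Mul(-128, y)), Mul(Mul(y, 2), -8)) = Add(Add(Pow(y, 2), Mul(-128, y)), Mul(Mul(2, y), -8)) = Add(Add(Pow(y, 2), Mul(-128, y)), Mul(-16, y)) = Add(Pow(y, 2), Mul(-144, y)))
Add(Function('E')(a), Mul(-1, -279170)) = Add(Mul(Rational(6, 1441), Add(-144, Rational(6, 1441))), Mul(-1, -279170)) = Add(Mul(Rational(6, 1441), Rational(-207498, 1441)), 279170) = Add(Rational(-1244988, 2076481), 279170) = Rational(579689955782, 2076481)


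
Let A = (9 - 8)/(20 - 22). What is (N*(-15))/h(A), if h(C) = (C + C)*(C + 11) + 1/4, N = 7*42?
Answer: 17640/41 ≈ 430.24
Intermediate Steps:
N = 294
A = -½ (A = 1/(-2) = 1*(-½) = -½ ≈ -0.50000)
h(C) = ¼ + 2*C*(11 + C) (h(C) = (2*C)*(11 + C) + ¼ = 2*C*(11 + C) + ¼ = ¼ + 2*C*(11 + C))
(N*(-15))/h(A) = (294*(-15))/(¼ + 2*(-½)² + 22*(-½)) = -4410/(¼ + 2*(¼) - 11) = -4410/(¼ + ½ - 11) = -4410/(-41/4) = -4410*(-4/41) = 17640/41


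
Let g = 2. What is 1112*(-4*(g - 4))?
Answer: 8896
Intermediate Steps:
1112*(-4*(g - 4)) = 1112*(-4*(2 - 4)) = 1112*(-4*(-2)) = 1112*8 = 8896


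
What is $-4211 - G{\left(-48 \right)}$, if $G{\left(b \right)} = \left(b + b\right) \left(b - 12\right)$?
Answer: $-9971$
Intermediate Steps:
$G{\left(b \right)} = 2 b \left(-12 + b\right)$
$-4211 - G{\left(-48 \right)} = -4211 - 2 \left(-48\right) \left(-12 - 48\right) = -4211 - 2 \left(-48\right) \left(-60\right) = -4211 - 5760 = -9971$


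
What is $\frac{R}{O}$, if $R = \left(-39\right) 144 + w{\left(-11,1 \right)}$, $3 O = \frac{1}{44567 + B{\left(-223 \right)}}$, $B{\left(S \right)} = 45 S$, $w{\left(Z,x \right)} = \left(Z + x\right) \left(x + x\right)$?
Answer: $-583867056$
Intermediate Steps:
$w{\left(Z,x \right)} = 2 x \left(Z + x\right)$ ($w{\left(Z,x \right)} = \left(Z + x\right) 2 x = 2 x \left(Z + x\right)$)
$O = \frac{1}{103596}$ ($O = \frac{1}{3 \left(44567 + 45 \left(-223\right)\right)} = \frac{1}{3 \left(44567 - 10035\right)} = \frac{1}{3 \cdot 34532} = \frac{1}{3} \cdot \frac{1}{34532} = \frac{1}{103596} \approx 9.6529 \cdot 10^{-6}$)
$R = -5636$ ($R = \left(-39\right) 144 + 2 \cdot 1 \left(-11 + 1\right) = -5616 + 2 \cdot 1 \left(-10\right) = -5616 - 20 = -5636$)
$\frac{R}{O} = - 5636 \frac{1}{\frac{1}{103596}} = \left(-5636\right) 103596 = -583867056$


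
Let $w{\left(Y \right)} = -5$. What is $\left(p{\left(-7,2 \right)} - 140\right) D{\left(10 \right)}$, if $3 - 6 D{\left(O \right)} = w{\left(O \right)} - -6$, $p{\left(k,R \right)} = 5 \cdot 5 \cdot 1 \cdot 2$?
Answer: $-30$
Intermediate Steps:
$p{\left(k,R \right)} = 50$ ($p{\left(k,R \right)} = 25 \cdot 1 \cdot 2 = 25 \cdot 2 = 50$)
$D{\left(O \right)} = \frac{1}{3}$ ($D{\left(O \right)} = \frac{1}{2} - \frac{-5 - -6}{6} = \frac{1}{2} - \frac{-5 + 6}{6} = \frac{1}{2} - \frac{1}{6} = \frac{1}{3}$)
$\left(p{\left(-7,2 \right)} - 140\right) D{\left(10 \right)} = \left(50 - 140\right) \frac{1}{3} = \left(-90\right) \frac{1}{3} = -30$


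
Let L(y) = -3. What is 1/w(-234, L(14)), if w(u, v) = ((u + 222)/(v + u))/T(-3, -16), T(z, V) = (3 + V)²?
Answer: 13351/4 ≈ 3337.8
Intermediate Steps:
w(u, v) = (222 + u)/(169*(u + v)) (w(u, v) = ((u + 222)/(v + u))/((3 - 16)²) = ((222 + u)/(u + v))/((-13)²) = ((222 + u)/(u + v))/169 = ((222 + u)/(u + v))*(1/169) = (222 + u)/(169*(u + v)))
1/w(-234, L(14)) = 1/((222 - 234)/(169*(-234 - 3))) = 1/((1/169)*(-12)/(-237)) = 1/((1/169)*(-1/237)*(-12)) = 1/(4/13351) = 13351/4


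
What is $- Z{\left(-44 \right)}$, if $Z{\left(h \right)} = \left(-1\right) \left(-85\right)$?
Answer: $-85$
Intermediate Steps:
$Z{\left(h \right)} = 85$
$- Z{\left(-44 \right)} = \left(-1\right) 85 = -85$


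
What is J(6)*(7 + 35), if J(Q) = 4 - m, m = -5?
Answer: 378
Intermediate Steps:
J(Q) = 9 (J(Q) = 4 - 1*(-5) = 4 + 5 = 9)
J(6)*(7 + 35) = 9*(7 + 35) = 9*42 = 378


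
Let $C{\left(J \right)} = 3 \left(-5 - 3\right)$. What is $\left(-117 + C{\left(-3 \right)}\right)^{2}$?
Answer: $19881$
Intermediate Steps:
$C{\left(J \right)} = -24$ ($C{\left(J \right)} = 3 \left(-8\right) = -24$)
$\left(-117 + C{\left(-3 \right)}\right)^{2} = \left(-117 - 24\right)^{2} = \left(-141\right)^{2} = 19881$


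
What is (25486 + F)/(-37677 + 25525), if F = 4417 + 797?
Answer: -7675/3038 ≈ -2.5263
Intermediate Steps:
F = 5214
(25486 + F)/(-37677 + 25525) = (25486 + 5214)/(-37677 + 25525) = 30700/(-12152) = 30700*(-1/12152) = -7675/3038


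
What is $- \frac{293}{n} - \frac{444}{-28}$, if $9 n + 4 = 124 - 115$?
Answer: $- \frac{17904}{35} \approx -511.54$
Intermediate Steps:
$n = \frac{5}{9}$ ($n = - \frac{4}{9} + \frac{124 - 115}{9} = - \frac{4}{9} + \frac{1}{9} \cdot 9 = - \frac{4}{9} + 1 = \frac{5}{9} \approx 0.55556$)
$- \frac{293}{n} - \frac{444}{-28} = - \frac{293}{\frac{5}{9}} - \frac{444}{-28} = \left(-293\right) \frac{9}{5} - - \frac{111}{7} = - \frac{2637}{5} + \frac{111}{7} = - \frac{17904}{35}$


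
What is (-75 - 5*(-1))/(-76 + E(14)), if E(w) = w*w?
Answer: -7/12 ≈ -0.58333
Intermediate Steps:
E(w) = w**2
(-75 - 5*(-1))/(-76 + E(14)) = (-75 - 5*(-1))/(-76 + 14**2) = (-75 + 5)/(-76 + 196) = -70/120 = -70*1/120 = -7/12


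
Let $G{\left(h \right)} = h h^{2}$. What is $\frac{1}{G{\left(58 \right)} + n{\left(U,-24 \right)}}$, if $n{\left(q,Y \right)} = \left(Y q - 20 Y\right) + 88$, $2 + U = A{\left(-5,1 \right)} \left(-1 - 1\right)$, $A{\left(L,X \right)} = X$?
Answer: $\frac{1}{195776} \approx 5.1079 \cdot 10^{-6}$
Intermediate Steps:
$G{\left(h \right)} = h^{3}$
$U = -4$ ($U = -2 + 1 \left(-1 - 1\right) = -2 + 1 \left(-2\right) = -2 - 2 = -4$)
$n{\left(q,Y \right)} = 88 - 20 Y + Y q$ ($n{\left(q,Y \right)} = \left(- 20 Y + Y q\right) + 88 = 88 - 20 Y + Y q$)
$\frac{1}{G{\left(58 \right)} + n{\left(U,-24 \right)}} = \frac{1}{58^{3} - -664} = \frac{1}{195112 + \left(88 + 480 + 96\right)} = \frac{1}{195112 + 664} = \frac{1}{195776}$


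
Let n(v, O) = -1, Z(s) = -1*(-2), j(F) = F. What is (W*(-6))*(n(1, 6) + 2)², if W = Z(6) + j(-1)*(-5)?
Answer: -42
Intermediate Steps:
Z(s) = 2
W = 7 (W = 2 - 1*(-5) = 2 + 5 = 7)
(W*(-6))*(n(1, 6) + 2)² = (7*(-6))*(-1 + 2)² = -42*1² = -42*1 = -42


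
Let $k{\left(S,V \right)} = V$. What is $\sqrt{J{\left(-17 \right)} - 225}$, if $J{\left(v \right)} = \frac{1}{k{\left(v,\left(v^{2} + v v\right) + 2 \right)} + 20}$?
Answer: $\frac{i \sqrt{809994}}{60} \approx 15.0 i$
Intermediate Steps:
$J{\left(v \right)} = \frac{1}{22 + 2 v^{2}}$ ($J{\left(v \right)} = \frac{1}{\left(\left(v^{2} + v v\right) + 2\right) + 20} = \frac{1}{\left(\left(v^{2} + v^{2}\right) + 2\right) + 20} = \frac{1}{\left(2 v^{2} + 2\right) + 20} = \frac{1}{\left(2 + 2 v^{2}\right) + 20} = \frac{1}{22 + 2 v^{2}}$)
$\sqrt{J{\left(-17 \right)} - 225} = \sqrt{\frac{1}{2 \left(11 + \left(-17\right)^{2}\right)} - 225} = \sqrt{\frac{1}{2 \left(11 + 289\right)} - 225} = \sqrt{\frac{1}{2 \cdot 300} - 225} = \sqrt{\frac{1}{2} \cdot \frac{1}{300} - 225} = \sqrt{\frac{1}{600} - 225} = \sqrt{- \frac{134999}{600}} = \frac{i \sqrt{809994}}{60}$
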